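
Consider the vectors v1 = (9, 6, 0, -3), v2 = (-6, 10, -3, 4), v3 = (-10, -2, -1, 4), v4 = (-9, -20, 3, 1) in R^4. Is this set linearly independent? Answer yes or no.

no

Form the matrix with these vectors as rows and row reduce.
R2 ← R2 + (2/3)·R1: [0, 14, -3, 2]
R3 ← R3 + (10/9)·R1: [0, 14/3, -1, 2/3]
R4 ← R4 + R1: [0, -14, 3, -2]
R3 ← R3 − (1/3)·R2: [0, 0, 0, 0]
R4 ← R4 + R2: [0, 0, 0, 0]
2 nonzero rows, so the 4 vectors span a space of dimension 2.
Since 2 < 4, the vectors are linearly dependent.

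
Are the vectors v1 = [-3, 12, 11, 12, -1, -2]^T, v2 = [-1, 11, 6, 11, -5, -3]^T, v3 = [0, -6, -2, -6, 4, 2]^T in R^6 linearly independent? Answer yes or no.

no

Form the matrix with these vectors as rows and row reduce.
R2 ← R2 − (1/3)·R1: [0, 7, 7/3, 7, -14/3, -7/3]
R3 ← R3 + (6/7)·R2: [0, 0, 0, 0, 0, 0]
2 nonzero rows, so the 3 vectors span a space of dimension 2.
Since 2 < 3, the vectors are linearly dependent.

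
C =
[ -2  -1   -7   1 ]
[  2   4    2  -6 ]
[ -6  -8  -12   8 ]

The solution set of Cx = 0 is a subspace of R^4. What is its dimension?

Row reduce to echelon form.
R2 ← R2 + R1: [0, 3, -5, -5]
R3 ← R3 − (3)·R1: [0, -5, 9, 5]
R3 ← R3 + (5/3)·R2: [0, 0, 2/3, -10/3]
3 nonzero rows, so rank(C) = 3.
C has 4 columns; by rank–nullity, nullity = 4 − 3 = 1.

1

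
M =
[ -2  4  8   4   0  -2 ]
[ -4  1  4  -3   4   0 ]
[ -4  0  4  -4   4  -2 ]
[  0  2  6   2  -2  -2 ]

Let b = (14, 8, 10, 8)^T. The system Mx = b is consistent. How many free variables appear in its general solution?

Row reduce the augmented matrix [M | b].
R2 ← R2 − (2)·R1: [0, -7, -12, -11, 4, 4, -20]
R3 ← R3 − (2)·R1: [0, -8, -12, -12, 4, 2, -18]
R3 ← R3 − (8/7)·R2: [0, 0, 12/7, 4/7, -4/7, -18/7, 34/7]
R4 ← R4 + (2/7)·R2: [0, 0, 18/7, -8/7, -6/7, -6/7, 16/7]
R4 ← R4 − (3/2)·R3: [0, 0, 0, -2, 0, 3, -5]
The echelon form has 4 nonzero rows, and every pivot lies in the first 6 columns, so rank(M) = rank([M|b]) = 4.
The system is consistent.
Free variables = (unknowns) − (rank) = 6 − 4 = 2.

2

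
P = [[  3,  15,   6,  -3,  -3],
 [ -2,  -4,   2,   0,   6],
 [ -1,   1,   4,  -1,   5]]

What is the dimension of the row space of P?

Row reduce to echelon form.
R2 ← R2 + (2/3)·R1: [0, 6, 6, -2, 4]
R3 ← R3 + (1/3)·R1: [0, 6, 6, -2, 4]
R3 ← R3 − R2: [0, 0, 0, 0, 0]
Echelon form has 2 nonzero rows, so rank(P) = 2.
The row space has dimension equal to the rank: 2.

2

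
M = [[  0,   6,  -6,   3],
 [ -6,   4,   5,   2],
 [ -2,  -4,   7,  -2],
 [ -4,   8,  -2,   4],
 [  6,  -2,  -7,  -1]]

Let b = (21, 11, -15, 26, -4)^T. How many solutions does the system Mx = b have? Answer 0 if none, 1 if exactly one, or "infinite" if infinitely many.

Row reduce the augmented matrix [M | b].
Swap R1 ↔ R2
R3 ← R3 − (1/3)·R1: [0, -16/3, 16/3, -8/3, -56/3]
R4 ← R4 − (2/3)·R1: [0, 16/3, -16/3, 8/3, 56/3]
R5 ← R5 + R1: [0, 2, -2, 1, 7]
R3 ← R3 + (8/9)·R2: [0, 0, 0, 0, 0]
R4 ← R4 − (8/9)·R2: [0, 0, 0, 0, 0]
R5 ← R5 − (1/3)·R2: [0, 0, 0, 0, 0]
The echelon form has 2 nonzero rows, and every pivot lies in the first 4 columns, so rank(M) = rank([M|b]) = 2.
The system is consistent.
rank = 2 < 4 unknowns, so there are infinitely many solutions.

infinite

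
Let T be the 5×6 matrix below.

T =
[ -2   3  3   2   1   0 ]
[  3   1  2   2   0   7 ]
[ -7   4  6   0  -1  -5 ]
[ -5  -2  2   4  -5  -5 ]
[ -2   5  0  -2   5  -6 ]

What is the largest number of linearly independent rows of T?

Row reduce to echelon form.
R2 ← R2 + (3/2)·R1: [0, 11/2, 13/2, 5, 3/2, 7]
R3 ← R3 − (7/2)·R1: [0, -13/2, -9/2, -7, -9/2, -5]
R4 ← R4 − (5/2)·R1: [0, -19/2, -11/2, -1, -15/2, -5]
R5 ← R5 − R1: [0, 2, -3, -4, 4, -6]
R3 ← R3 + (13/11)·R2: [0, 0, 35/11, -12/11, -30/11, 36/11]
R4 ← R4 + (19/11)·R2: [0, 0, 63/11, 84/11, -54/11, 78/11]
R5 ← R5 − (4/11)·R2: [0, 0, -59/11, -64/11, 38/11, -94/11]
R4 ← R4 − (9/5)·R3: [0, 0, 0, 48/5, 0, 6/5]
R5 ← R5 + (59/35)·R3: [0, 0, 0, -268/35, -8/7, -106/35]
R5 ← R5 + (67/84)·R4: [0, 0, 0, 0, -8/7, -29/14]
Echelon form has 5 nonzero rows, so rank(T) = 5.
The rank gives the maximum number of linearly independent rows: 5.

5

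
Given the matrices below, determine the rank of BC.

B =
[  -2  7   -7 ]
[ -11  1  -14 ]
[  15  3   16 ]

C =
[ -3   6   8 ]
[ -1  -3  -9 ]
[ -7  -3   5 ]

3

First compute BC:
[[ 48, -12, -114],
 [130, -27, -167],
 [-160,  33, 173]]
Now row reduce the product.
R2 ← R2 − (65/24)·R1: [0, 11/2, 567/4]
R3 ← R3 + (10/3)·R1: [0, -7, -207]
R3 ← R3 + (14/11)·R2: [0, 0, -585/22]
3 nonzero rows, so rank(BC) = 3.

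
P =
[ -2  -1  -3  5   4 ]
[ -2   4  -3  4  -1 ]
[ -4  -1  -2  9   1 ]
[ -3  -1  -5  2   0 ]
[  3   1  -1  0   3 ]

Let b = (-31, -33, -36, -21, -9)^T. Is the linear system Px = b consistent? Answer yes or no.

yes

Row reduce the augmented matrix [P | b].
R2 ← R2 − R1: [0, 5, 0, -1, -5, -2]
R3 ← R3 − (2)·R1: [0, 1, 4, -1, -7, 26]
R4 ← R4 − (3/2)·R1: [0, 1/2, -1/2, -11/2, -6, 51/2]
R5 ← R5 + (3/2)·R1: [0, -1/2, -11/2, 15/2, 9, -111/2]
R3 ← R3 − (1/5)·R2: [0, 0, 4, -4/5, -6, 132/5]
R4 ← R4 − (1/10)·R2: [0, 0, -1/2, -27/5, -11/2, 257/10]
R5 ← R5 + (1/10)·R2: [0, 0, -11/2, 37/5, 17/2, -557/10]
R4 ← R4 + (1/8)·R3: [0, 0, 0, -11/2, -25/4, 29]
R5 ← R5 + (11/8)·R3: [0, 0, 0, 63/10, 1/4, -97/5]
R5 ← R5 + (63/55)·R4: [0, 0, 0, 0, -76/11, 152/11]
The echelon form has 5 nonzero rows, and every pivot lies in the first 5 columns, so rank(P) = rank([P|b]) = 5.
The system is consistent.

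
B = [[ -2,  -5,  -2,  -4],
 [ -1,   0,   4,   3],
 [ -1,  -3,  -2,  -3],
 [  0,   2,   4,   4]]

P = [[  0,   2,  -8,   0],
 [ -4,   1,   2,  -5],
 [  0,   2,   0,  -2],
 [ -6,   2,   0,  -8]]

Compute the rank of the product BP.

2

First compute BP:
[[ 44, -21,   6,  61],
 [-18,  12,   8, -32],
 [ 30, -15,   2,  43],
 [-32,  18,   4, -50]]
Now row reduce the product.
R2 ← R2 + (9/22)·R1: [0, 75/22, 115/11, -155/22]
R3 ← R3 − (15/22)·R1: [0, -15/22, -23/11, 31/22]
R4 ← R4 + (8/11)·R1: [0, 30/11, 92/11, -62/11]
R3 ← R3 + (1/5)·R2: [0, 0, 0, 0]
R4 ← R4 − (4/5)·R2: [0, 0, 0, 0]
2 nonzero rows, so rank(BP) = 2.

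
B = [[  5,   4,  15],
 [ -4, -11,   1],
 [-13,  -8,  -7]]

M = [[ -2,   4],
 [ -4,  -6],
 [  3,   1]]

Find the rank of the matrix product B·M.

First compute BM:
[[ 19,  11],
 [ 55,  51],
 [ 37, -11]]
Now row reduce the product.
R2 ← R2 − (55/19)·R1: [0, 364/19]
R3 ← R3 − (37/19)·R1: [0, -616/19]
R3 ← R3 + (22/13)·R2: [0, 0]
2 nonzero rows, so rank(BM) = 2.

2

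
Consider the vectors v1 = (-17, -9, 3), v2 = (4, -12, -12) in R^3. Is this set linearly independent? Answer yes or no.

yes

Form the matrix with these vectors as rows and row reduce.
R2 ← R2 + (4/17)·R1: [0, -240/17, -192/17]
2 nonzero rows, so the 2 vectors span a space of dimension 2.
Since 2 = 2, the vectors are linearly independent.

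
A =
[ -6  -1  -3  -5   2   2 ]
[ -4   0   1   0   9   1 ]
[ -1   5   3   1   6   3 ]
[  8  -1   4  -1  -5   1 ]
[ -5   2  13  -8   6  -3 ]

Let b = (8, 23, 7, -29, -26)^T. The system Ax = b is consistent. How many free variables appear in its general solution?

Row reduce the augmented matrix [A | b].
R2 ← R2 − (2/3)·R1: [0, 2/3, 3, 10/3, 23/3, -1/3, 53/3]
R3 ← R3 − (1/6)·R1: [0, 31/6, 7/2, 11/6, 17/3, 8/3, 17/3]
R4 ← R4 + (4/3)·R1: [0, -7/3, 0, -23/3, -7/3, 11/3, -55/3]
R5 ← R5 − (5/6)·R1: [0, 17/6, 31/2, -23/6, 13/3, -14/3, -98/3]
R3 ← R3 − (31/4)·R2: [0, 0, -79/4, -24, -215/4, 21/4, -525/4]
R4 ← R4 + (7/2)·R2: [0, 0, 21/2, 4, 49/2, 5/2, 87/2]
R5 ← R5 − (17/4)·R2: [0, 0, 11/4, -18, -113/4, -13/4, -431/4]
R4 ← R4 + (42/79)·R3: [0, 0, 0, -692/79, -322/79, 418/79, -2076/79]
R5 ← R5 + (11/79)·R3: [0, 0, 0, -1686/79, -2823/79, -199/79, -9956/79]
R5 ← R5 − (843/346)·R4: [0, 0, 0, 0, -4464/173, -2666/173, -62]
The echelon form has 5 nonzero rows, and every pivot lies in the first 6 columns, so rank(A) = rank([A|b]) = 5.
The system is consistent.
Free variables = (unknowns) − (rank) = 6 − 5 = 1.

1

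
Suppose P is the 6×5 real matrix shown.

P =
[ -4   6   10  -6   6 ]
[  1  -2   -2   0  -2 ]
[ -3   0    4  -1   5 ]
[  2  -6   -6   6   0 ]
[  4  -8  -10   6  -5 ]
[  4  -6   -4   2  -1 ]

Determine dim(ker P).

1

Row reduce to echelon form.
R2 ← R2 + (1/4)·R1: [0, -1/2, 1/2, -3/2, -1/2]
R3 ← R3 − (3/4)·R1: [0, -9/2, -7/2, 7/2, 1/2]
R4 ← R4 + (1/2)·R1: [0, -3, -1, 3, 3]
R5 ← R5 + R1: [0, -2, 0, 0, 1]
R6 ← R6 + R1: [0, 0, 6, -4, 5]
R3 ← R3 − (9)·R2: [0, 0, -8, 17, 5]
R4 ← R4 − (6)·R2: [0, 0, -4, 12, 6]
R5 ← R5 − (4)·R2: [0, 0, -2, 6, 3]
R4 ← R4 − (1/2)·R3: [0, 0, 0, 7/2, 7/2]
R5 ← R5 − (1/4)·R3: [0, 0, 0, 7/4, 7/4]
R6 ← R6 + (3/4)·R3: [0, 0, 0, 35/4, 35/4]
R5 ← R5 − (1/2)·R4: [0, 0, 0, 0, 0]
R6 ← R6 − (5/2)·R4: [0, 0, 0, 0, 0]
4 nonzero rows, so rank(P) = 4.
P has 5 columns; by rank–nullity, nullity = 5 − 4 = 1.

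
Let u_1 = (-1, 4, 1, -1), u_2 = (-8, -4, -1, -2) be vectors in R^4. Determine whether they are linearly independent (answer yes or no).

Form the matrix with these vectors as rows and row reduce.
R2 ← R2 − (8)·R1: [0, -36, -9, 6]
2 nonzero rows, so the 2 vectors span a space of dimension 2.
Since 2 = 2, the vectors are linearly independent.

yes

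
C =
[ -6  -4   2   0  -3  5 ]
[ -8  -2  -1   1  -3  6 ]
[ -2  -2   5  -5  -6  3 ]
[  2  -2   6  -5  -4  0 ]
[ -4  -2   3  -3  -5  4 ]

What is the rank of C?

Row reduce to echelon form.
R2 ← R2 − (4/3)·R1: [0, 10/3, -11/3, 1, 1, -2/3]
R3 ← R3 − (1/3)·R1: [0, -2/3, 13/3, -5, -5, 4/3]
R4 ← R4 + (1/3)·R1: [0, -10/3, 20/3, -5, -5, 5/3]
R5 ← R5 − (2/3)·R1: [0, 2/3, 5/3, -3, -3, 2/3]
R3 ← R3 + (1/5)·R2: [0, 0, 18/5, -24/5, -24/5, 6/5]
R4 ← R4 + R2: [0, 0, 3, -4, -4, 1]
R5 ← R5 − (1/5)·R2: [0, 0, 12/5, -16/5, -16/5, 4/5]
R4 ← R4 − (5/6)·R3: [0, 0, 0, 0, 0, 0]
R5 ← R5 − (2/3)·R3: [0, 0, 0, 0, 0, 0]
Echelon form has 3 nonzero rows, so rank(C) = 3.

3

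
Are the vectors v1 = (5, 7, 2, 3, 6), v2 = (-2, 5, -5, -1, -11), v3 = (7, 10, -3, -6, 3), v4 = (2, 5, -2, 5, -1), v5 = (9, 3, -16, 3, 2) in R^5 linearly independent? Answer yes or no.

no

Form the matrix with these vectors as rows and row reduce.
R2 ← R2 + (2/5)·R1: [0, 39/5, -21/5, 1/5, -43/5]
R3 ← R3 − (7/5)·R1: [0, 1/5, -29/5, -51/5, -27/5]
R4 ← R4 − (2/5)·R1: [0, 11/5, -14/5, 19/5, -17/5]
R5 ← R5 − (9/5)·R1: [0, -48/5, -98/5, -12/5, -44/5]
R3 ← R3 − (1/39)·R2: [0, 0, -74/13, -398/39, -202/39]
R4 ← R4 − (11/39)·R2: [0, 0, -21/13, 146/39, -38/39]
R5 ← R5 + (16/13)·R2: [0, 0, -322/13, -28/13, -252/13]
R4 ← R4 − (21/74)·R3: [0, 0, 0, 737/111, 55/111]
R5 ← R5 − (161/37)·R3: [0, 0, 0, 4690/111, 350/111]
R5 ← R5 − (70/11)·R4: [0, 0, 0, 0, 0]
4 nonzero rows, so the 5 vectors span a space of dimension 4.
Since 4 < 5, the vectors are linearly dependent.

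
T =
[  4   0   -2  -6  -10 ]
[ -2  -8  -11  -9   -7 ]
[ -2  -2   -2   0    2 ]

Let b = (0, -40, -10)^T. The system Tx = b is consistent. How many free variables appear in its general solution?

3

Row reduce the augmented matrix [T | b].
R2 ← R2 + (1/2)·R1: [0, -8, -12, -12, -12, -40]
R3 ← R3 + (1/2)·R1: [0, -2, -3, -3, -3, -10]
R3 ← R3 − (1/4)·R2: [0, 0, 0, 0, 0, 0]
The echelon form has 2 nonzero rows, and every pivot lies in the first 5 columns, so rank(T) = rank([T|b]) = 2.
The system is consistent.
Free variables = (unknowns) − (rank) = 5 − 2 = 3.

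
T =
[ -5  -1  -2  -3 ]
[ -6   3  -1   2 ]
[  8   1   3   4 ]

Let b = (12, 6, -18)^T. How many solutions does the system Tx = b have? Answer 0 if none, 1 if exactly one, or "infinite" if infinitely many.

Row reduce the augmented matrix [T | b].
R2 ← R2 − (6/5)·R1: [0, 21/5, 7/5, 28/5, -42/5]
R3 ← R3 + (8/5)·R1: [0, -3/5, -1/5, -4/5, 6/5]
R3 ← R3 + (1/7)·R2: [0, 0, 0, 0, 0]
The echelon form has 2 nonzero rows, and every pivot lies in the first 4 columns, so rank(T) = rank([T|b]) = 2.
The system is consistent.
rank = 2 < 4 unknowns, so there are infinitely many solutions.

infinite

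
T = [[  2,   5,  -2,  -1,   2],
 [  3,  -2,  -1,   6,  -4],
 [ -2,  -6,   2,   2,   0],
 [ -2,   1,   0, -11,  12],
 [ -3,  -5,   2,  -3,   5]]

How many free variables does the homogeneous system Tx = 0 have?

Row reduce to echelon form.
R2 ← R2 − (3/2)·R1: [0, -19/2, 2, 15/2, -7]
R3 ← R3 + R1: [0, -1, 0, 1, 2]
R4 ← R4 + R1: [0, 6, -2, -12, 14]
R5 ← R5 + (3/2)·R1: [0, 5/2, -1, -9/2, 8]
R3 ← R3 − (2/19)·R2: [0, 0, -4/19, 4/19, 52/19]
R4 ← R4 + (12/19)·R2: [0, 0, -14/19, -138/19, 182/19]
R5 ← R5 + (5/19)·R2: [0, 0, -9/19, -48/19, 117/19]
R4 ← R4 − (7/2)·R3: [0, 0, 0, -8, 0]
R5 ← R5 − (9/4)·R3: [0, 0, 0, -3, 0]
R5 ← R5 − (3/8)·R4: [0, 0, 0, 0, 0]
4 nonzero rows, so rank(T) = 4.
T has 5 columns; by rank–nullity, nullity = 5 − 4 = 1.

1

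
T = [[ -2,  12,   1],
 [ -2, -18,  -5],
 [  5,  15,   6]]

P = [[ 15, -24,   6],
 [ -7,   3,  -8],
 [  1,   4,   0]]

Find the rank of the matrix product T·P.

First compute TP:
[[-113,  88, -108],
 [ 91, -26, 132],
 [-24, -51, -90]]
Now row reduce the product.
R2 ← R2 + (91/113)·R1: [0, 5070/113, 5088/113]
R3 ← R3 − (24/113)·R1: [0, -7875/113, -7578/113]
R3 ← R3 + (525/338)·R2: [0, 0, 486/169]
3 nonzero rows, so rank(TP) = 3.

3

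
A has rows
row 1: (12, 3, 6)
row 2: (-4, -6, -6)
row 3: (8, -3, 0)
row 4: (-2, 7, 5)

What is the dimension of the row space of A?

2

Row reduce to echelon form.
R2 ← R2 + (1/3)·R1: [0, -5, -4]
R3 ← R3 − (2/3)·R1: [0, -5, -4]
R4 ← R4 + (1/6)·R1: [0, 15/2, 6]
R3 ← R3 − R2: [0, 0, 0]
R4 ← R4 + (3/2)·R2: [0, 0, 0]
Echelon form has 2 nonzero rows, so rank(A) = 2.
The row space has dimension equal to the rank: 2.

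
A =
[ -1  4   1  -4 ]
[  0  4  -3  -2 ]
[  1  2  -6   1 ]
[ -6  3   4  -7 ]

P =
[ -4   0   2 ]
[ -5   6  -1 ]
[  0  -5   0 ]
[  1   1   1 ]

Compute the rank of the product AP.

3

First compute AP:
[[-20,  15, -10],
 [-22,  37,  -6],
 [-13,  43,   1],
 [  2,  -9, -22]]
Now row reduce the product.
R2 ← R2 − (11/10)·R1: [0, 41/2, 5]
R3 ← R3 − (13/20)·R1: [0, 133/4, 15/2]
R4 ← R4 + (1/10)·R1: [0, -15/2, -23]
R3 ← R3 − (133/82)·R2: [0, 0, -25/41]
R4 ← R4 + (15/41)·R2: [0, 0, -868/41]
R4 ← R4 − (868/25)·R3: [0, 0, 0]
3 nonzero rows, so rank(AP) = 3.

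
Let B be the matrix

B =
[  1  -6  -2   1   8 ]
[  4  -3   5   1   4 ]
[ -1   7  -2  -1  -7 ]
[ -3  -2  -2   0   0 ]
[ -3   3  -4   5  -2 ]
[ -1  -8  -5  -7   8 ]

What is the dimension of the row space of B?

5

Row reduce to echelon form.
R2 ← R2 − (4)·R1: [0, 21, 13, -3, -28]
R3 ← R3 + R1: [0, 1, -4, 0, 1]
R4 ← R4 + (3)·R1: [0, -20, -8, 3, 24]
R5 ← R5 + (3)·R1: [0, -15, -10, 8, 22]
R6 ← R6 + R1: [0, -14, -7, -6, 16]
R3 ← R3 − (1/21)·R2: [0, 0, -97/21, 1/7, 7/3]
R4 ← R4 + (20/21)·R2: [0, 0, 92/21, 1/7, -8/3]
R5 ← R5 + (5/7)·R2: [0, 0, -5/7, 41/7, 2]
R6 ← R6 + (2/3)·R2: [0, 0, 5/3, -8, -8/3]
R4 ← R4 + (92/97)·R3: [0, 0, 0, 27/97, -44/97]
R5 ← R5 − (15/97)·R3: [0, 0, 0, 566/97, 159/97]
R6 ← R6 + (35/97)·R3: [0, 0, 0, -771/97, -177/97]
R5 ← R5 − (566/27)·R4: [0, 0, 0, 0, 301/27]
R6 ← R6 + (257/9)·R4: [0, 0, 0, 0, -133/9]
R6 ← R6 + (57/43)·R5: [0, 0, 0, 0, 0]
Echelon form has 5 nonzero rows, so rank(B) = 5.
The row space has dimension equal to the rank: 5.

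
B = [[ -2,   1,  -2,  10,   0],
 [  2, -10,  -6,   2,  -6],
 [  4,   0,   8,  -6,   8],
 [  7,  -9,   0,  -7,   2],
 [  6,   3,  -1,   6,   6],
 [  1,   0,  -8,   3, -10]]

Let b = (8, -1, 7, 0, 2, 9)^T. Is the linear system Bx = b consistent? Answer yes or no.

Row reduce the augmented matrix [B | b].
R2 ← R2 + R1: [0, -9, -8, 12, -6, 7]
R3 ← R3 + (2)·R1: [0, 2, 4, 14, 8, 23]
R4 ← R4 + (7/2)·R1: [0, -11/2, -7, 28, 2, 28]
R5 ← R5 + (3)·R1: [0, 6, -7, 36, 6, 26]
R6 ← R6 + (1/2)·R1: [0, 1/2, -9, 8, -10, 13]
R3 ← R3 + (2/9)·R2: [0, 0, 20/9, 50/3, 20/3, 221/9]
R4 ← R4 − (11/18)·R2: [0, 0, -19/9, 62/3, 17/3, 427/18]
R5 ← R5 + (2/3)·R2: [0, 0, -37/3, 44, 2, 92/3]
R6 ← R6 + (1/18)·R2: [0, 0, -85/9, 26/3, -31/3, 241/18]
R4 ← R4 + (19/20)·R3: [0, 0, 0, 73/2, 12, 941/20]
R5 ← R5 + (111/20)·R3: [0, 0, 0, 273/2, 39, 3339/20]
R6 ← R6 + (17/4)·R3: [0, 0, 0, 159/2, 18, 471/4]
R5 ← R5 − (273/73)·R4: [0, 0, 0, 0, -429/73, -6573/730]
R6 ← R6 − (159/73)·R4: [0, 0, 0, 0, -594/73, 5574/365]
R6 ← R6 − (18/13)·R5: [0, 0, 0, 0, 0, 1803/65]
The echelon form has 6 nonzero rows; the last pivot sits in the augmented column, so rank(B) = 5 but rank([B|b]) = 6.
Since the ranks differ, the system is inconsistent.

no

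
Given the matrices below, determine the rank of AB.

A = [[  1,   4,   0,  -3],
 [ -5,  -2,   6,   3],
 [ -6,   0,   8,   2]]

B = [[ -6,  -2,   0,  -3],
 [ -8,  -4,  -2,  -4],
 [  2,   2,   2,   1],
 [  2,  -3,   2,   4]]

2

First compute AB:
[[-44,  -9, -14, -31],
 [ 64,  21,  22,  41],
 [ 56,  22,  20,  34]]
Now row reduce the product.
R2 ← R2 + (16/11)·R1: [0, 87/11, 18/11, -45/11]
R3 ← R3 + (14/11)·R1: [0, 116/11, 24/11, -60/11]
R3 ← R3 − (4/3)·R2: [0, 0, 0, 0]
2 nonzero rows, so rank(AB) = 2.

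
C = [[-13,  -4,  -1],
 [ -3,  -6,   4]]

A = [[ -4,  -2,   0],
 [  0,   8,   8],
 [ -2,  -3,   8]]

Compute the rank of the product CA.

2

First compute CA:
[[ 54,  -3, -40],
 [  4, -54, -16]]
Now row reduce the product.
R2 ← R2 − (2/27)·R1: [0, -484/9, -352/27]
2 nonzero rows, so rank(CA) = 2.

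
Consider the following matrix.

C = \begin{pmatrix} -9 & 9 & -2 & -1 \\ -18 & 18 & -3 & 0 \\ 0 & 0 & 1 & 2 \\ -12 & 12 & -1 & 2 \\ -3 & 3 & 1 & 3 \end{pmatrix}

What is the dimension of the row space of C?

Row reduce to echelon form.
R2 ← R2 − (2)·R1: [0, 0, 1, 2]
R4 ← R4 − (4/3)·R1: [0, 0, 5/3, 10/3]
R5 ← R5 − (1/3)·R1: [0, 0, 5/3, 10/3]
R3 ← R3 − R2: [0, 0, 0, 0]
R4 ← R4 − (5/3)·R2: [0, 0, 0, 0]
R5 ← R5 − (5/3)·R2: [0, 0, 0, 0]
Echelon form has 2 nonzero rows, so rank(C) = 2.
The row space has dimension equal to the rank: 2.

2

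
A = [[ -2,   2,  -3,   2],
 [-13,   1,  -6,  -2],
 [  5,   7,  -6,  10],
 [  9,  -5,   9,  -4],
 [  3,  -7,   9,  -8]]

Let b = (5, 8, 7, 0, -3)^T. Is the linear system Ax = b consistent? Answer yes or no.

no

Row reduce the augmented matrix [A | b].
R2 ← R2 − (13/2)·R1: [0, -12, 27/2, -15, -49/2]
R3 ← R3 + (5/2)·R1: [0, 12, -27/2, 15, 39/2]
R4 ← R4 + (9/2)·R1: [0, 4, -9/2, 5, 45/2]
R5 ← R5 + (3/2)·R1: [0, -4, 9/2, -5, 9/2]
R3 ← R3 + R2: [0, 0, 0, 0, -5]
R4 ← R4 + (1/3)·R2: [0, 0, 0, 0, 43/3]
R5 ← R5 − (1/3)·R2: [0, 0, 0, 0, 38/3]
R4 ← R4 + (43/15)·R3: [0, 0, 0, 0, 0]
R5 ← R5 + (38/15)·R3: [0, 0, 0, 0, 0]
The echelon form has 3 nonzero rows; the last pivot sits in the augmented column, so rank(A) = 2 but rank([A|b]) = 3.
Since the ranks differ, the system is inconsistent.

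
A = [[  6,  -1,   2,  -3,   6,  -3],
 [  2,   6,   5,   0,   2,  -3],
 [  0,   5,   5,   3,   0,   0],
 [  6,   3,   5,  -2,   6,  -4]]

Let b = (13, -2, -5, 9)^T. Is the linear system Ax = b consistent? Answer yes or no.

yes

Row reduce the augmented matrix [A | b].
R2 ← R2 − (1/3)·R1: [0, 19/3, 13/3, 1, 0, -2, -19/3]
R4 ← R4 − R1: [0, 4, 3, 1, 0, -1, -4]
R3 ← R3 − (15/19)·R2: [0, 0, 30/19, 42/19, 0, 30/19, 0]
R4 ← R4 − (12/19)·R2: [0, 0, 5/19, 7/19, 0, 5/19, 0]
R4 ← R4 − (1/6)·R3: [0, 0, 0, 0, 0, 0, 0]
The echelon form has 3 nonzero rows, and every pivot lies in the first 6 columns, so rank(A) = rank([A|b]) = 3.
The system is consistent.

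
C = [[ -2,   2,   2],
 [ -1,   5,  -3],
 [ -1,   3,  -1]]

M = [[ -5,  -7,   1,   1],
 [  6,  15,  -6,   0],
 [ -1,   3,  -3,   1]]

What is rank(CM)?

First compute CM:
[[ 20,  50, -20,   0],
 [ 38,  73, -22,  -4],
 [ 24,  49, -16,  -2]]
Now row reduce the product.
R2 ← R2 − (19/10)·R1: [0, -22, 16, -4]
R3 ← R3 − (6/5)·R1: [0, -11, 8, -2]
R3 ← R3 − (1/2)·R2: [0, 0, 0, 0]
2 nonzero rows, so rank(CM) = 2.

2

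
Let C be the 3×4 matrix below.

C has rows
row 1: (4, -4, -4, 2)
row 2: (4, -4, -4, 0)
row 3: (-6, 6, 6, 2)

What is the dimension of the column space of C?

Row reduce to echelon form.
R2 ← R2 − R1: [0, 0, 0, -2]
R3 ← R3 + (3/2)·R1: [0, 0, 0, 5]
R3 ← R3 + (5/2)·R2: [0, 0, 0, 0]
Echelon form has 2 nonzero rows, so rank(C) = 2.
The column space has dimension equal to the rank: 2.

2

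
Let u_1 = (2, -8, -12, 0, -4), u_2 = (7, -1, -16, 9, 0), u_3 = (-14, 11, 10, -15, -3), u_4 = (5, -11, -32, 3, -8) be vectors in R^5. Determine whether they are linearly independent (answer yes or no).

no

Form the matrix with these vectors as rows and row reduce.
R2 ← R2 − (7/2)·R1: [0, 27, 26, 9, 14]
R3 ← R3 + (7)·R1: [0, -45, -74, -15, -31]
R4 ← R4 − (5/2)·R1: [0, 9, -2, 3, 2]
R3 ← R3 + (5/3)·R2: [0, 0, -92/3, 0, -23/3]
R4 ← R4 − (1/3)·R2: [0, 0, -32/3, 0, -8/3]
R4 ← R4 − (8/23)·R3: [0, 0, 0, 0, 0]
3 nonzero rows, so the 4 vectors span a space of dimension 3.
Since 3 < 4, the vectors are linearly dependent.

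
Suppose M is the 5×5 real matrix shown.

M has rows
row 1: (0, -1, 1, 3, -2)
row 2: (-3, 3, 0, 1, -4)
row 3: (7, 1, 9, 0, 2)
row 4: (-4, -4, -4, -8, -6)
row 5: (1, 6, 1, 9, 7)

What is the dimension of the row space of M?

5

Row reduce to echelon form.
Swap R1 ↔ R2
R3 ← R3 + (7/3)·R1: [0, 8, 9, 7/3, -22/3]
R4 ← R4 − (4/3)·R1: [0, -8, -4, -28/3, -2/3]
R5 ← R5 + (1/3)·R1: [0, 7, 1, 28/3, 17/3]
R3 ← R3 + (8)·R2: [0, 0, 17, 79/3, -70/3]
R4 ← R4 − (8)·R2: [0, 0, -12, -100/3, 46/3]
R5 ← R5 + (7)·R2: [0, 0, 8, 91/3, -25/3]
R4 ← R4 + (12/17)·R3: [0, 0, 0, -752/51, -58/51]
R5 ← R5 − (8/17)·R3: [0, 0, 0, 305/17, 45/17]
R5 ← R5 + (915/752)·R4: [0, 0, 0, 0, 475/376]
Echelon form has 5 nonzero rows, so rank(M) = 5.
The row space has dimension equal to the rank: 5.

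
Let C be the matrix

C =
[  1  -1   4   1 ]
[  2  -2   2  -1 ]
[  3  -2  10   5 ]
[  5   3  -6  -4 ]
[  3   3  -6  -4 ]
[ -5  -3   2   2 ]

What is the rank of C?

4

Row reduce to echelon form.
R2 ← R2 − (2)·R1: [0, 0, -6, -3]
R3 ← R3 − (3)·R1: [0, 1, -2, 2]
R4 ← R4 − (5)·R1: [0, 8, -26, -9]
R5 ← R5 − (3)·R1: [0, 6, -18, -7]
R6 ← R6 + (5)·R1: [0, -8, 22, 7]
Swap R2 ↔ R3
R4 ← R4 − (8)·R2: [0, 0, -10, -25]
R5 ← R5 − (6)·R2: [0, 0, -6, -19]
R6 ← R6 + (8)·R2: [0, 0, 6, 23]
R4 ← R4 − (5/3)·R3: [0, 0, 0, -20]
R5 ← R5 − R3: [0, 0, 0, -16]
R6 ← R6 + R3: [0, 0, 0, 20]
R5 ← R5 − (4/5)·R4: [0, 0, 0, 0]
R6 ← R6 + R4: [0, 0, 0, 0]
Echelon form has 4 nonzero rows, so rank(C) = 4.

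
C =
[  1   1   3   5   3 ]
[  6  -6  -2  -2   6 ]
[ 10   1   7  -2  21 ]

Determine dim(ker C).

2

Row reduce to echelon form.
R2 ← R2 − (6)·R1: [0, -12, -20, -32, -12]
R3 ← R3 − (10)·R1: [0, -9, -23, -52, -9]
R3 ← R3 − (3/4)·R2: [0, 0, -8, -28, 0]
3 nonzero rows, so rank(C) = 3.
C has 5 columns; by rank–nullity, nullity = 5 − 3 = 2.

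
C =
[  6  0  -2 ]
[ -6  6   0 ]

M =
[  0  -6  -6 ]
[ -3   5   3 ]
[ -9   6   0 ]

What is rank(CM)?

First compute CM:
[[ 18, -48, -36],
 [-18,  66,  54]]
Now row reduce the product.
R2 ← R2 + R1: [0, 18, 18]
2 nonzero rows, so rank(CM) = 2.

2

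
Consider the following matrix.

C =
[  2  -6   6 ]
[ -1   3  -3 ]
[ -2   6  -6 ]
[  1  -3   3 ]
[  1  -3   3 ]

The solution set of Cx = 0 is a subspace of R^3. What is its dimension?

Row reduce to echelon form.
R2 ← R2 + (1/2)·R1: [0, 0, 0]
R3 ← R3 + R1: [0, 0, 0]
R4 ← R4 − (1/2)·R1: [0, 0, 0]
R5 ← R5 − (1/2)·R1: [0, 0, 0]
1 nonzero row, so rank(C) = 1.
C has 3 columns; by rank–nullity, nullity = 3 − 1 = 2.

2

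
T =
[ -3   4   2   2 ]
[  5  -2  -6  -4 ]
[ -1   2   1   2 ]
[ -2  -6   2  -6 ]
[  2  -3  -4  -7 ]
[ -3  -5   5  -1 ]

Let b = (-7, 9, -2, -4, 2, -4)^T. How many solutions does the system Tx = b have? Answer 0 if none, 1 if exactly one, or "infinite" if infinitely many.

infinite

Row reduce the augmented matrix [T | b].
R2 ← R2 + (5/3)·R1: [0, 14/3, -8/3, -2/3, -8/3]
R3 ← R3 − (1/3)·R1: [0, 2/3, 1/3, 4/3, 1/3]
R4 ← R4 − (2/3)·R1: [0, -26/3, 2/3, -22/3, 2/3]
R5 ← R5 + (2/3)·R1: [0, -1/3, -8/3, -17/3, -8/3]
R6 ← R6 − R1: [0, -9, 3, -3, 3]
R3 ← R3 − (1/7)·R2: [0, 0, 5/7, 10/7, 5/7]
R4 ← R4 + (13/7)·R2: [0, 0, -30/7, -60/7, -30/7]
R5 ← R5 + (1/14)·R2: [0, 0, -20/7, -40/7, -20/7]
R6 ← R6 + (27/14)·R2: [0, 0, -15/7, -30/7, -15/7]
R4 ← R4 + (6)·R3: [0, 0, 0, 0, 0]
R5 ← R5 + (4)·R3: [0, 0, 0, 0, 0]
R6 ← R6 + (3)·R3: [0, 0, 0, 0, 0]
The echelon form has 3 nonzero rows, and every pivot lies in the first 4 columns, so rank(T) = rank([T|b]) = 3.
The system is consistent.
rank = 3 < 4 unknowns, so there are infinitely many solutions.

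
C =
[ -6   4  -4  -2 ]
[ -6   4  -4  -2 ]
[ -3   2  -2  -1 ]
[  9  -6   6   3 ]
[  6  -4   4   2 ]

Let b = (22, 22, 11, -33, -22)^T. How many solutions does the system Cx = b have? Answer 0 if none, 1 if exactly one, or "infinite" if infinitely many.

infinite

Row reduce the augmented matrix [C | b].
R2 ← R2 − R1: [0, 0, 0, 0, 0]
R3 ← R3 − (1/2)·R1: [0, 0, 0, 0, 0]
R4 ← R4 + (3/2)·R1: [0, 0, 0, 0, 0]
R5 ← R5 + R1: [0, 0, 0, 0, 0]
The echelon form has 1 nonzero rows, and every pivot lies in the first 4 columns, so rank(C) = rank([C|b]) = 1.
The system is consistent.
rank = 1 < 4 unknowns, so there are infinitely many solutions.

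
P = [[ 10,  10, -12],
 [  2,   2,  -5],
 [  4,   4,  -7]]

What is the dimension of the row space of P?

2

Row reduce to echelon form.
R2 ← R2 − (1/5)·R1: [0, 0, -13/5]
R3 ← R3 − (2/5)·R1: [0, 0, -11/5]
R3 ← R3 − (11/13)·R2: [0, 0, 0]
Echelon form has 2 nonzero rows, so rank(P) = 2.
The row space has dimension equal to the rank: 2.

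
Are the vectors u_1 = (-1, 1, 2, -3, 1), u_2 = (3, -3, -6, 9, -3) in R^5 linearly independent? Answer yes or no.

no

Form the matrix with these vectors as rows and row reduce.
R2 ← R2 + (3)·R1: [0, 0, 0, 0, 0]
1 nonzero row, so the 2 vectors span a space of dimension 1.
Since 1 < 2, the vectors are linearly dependent.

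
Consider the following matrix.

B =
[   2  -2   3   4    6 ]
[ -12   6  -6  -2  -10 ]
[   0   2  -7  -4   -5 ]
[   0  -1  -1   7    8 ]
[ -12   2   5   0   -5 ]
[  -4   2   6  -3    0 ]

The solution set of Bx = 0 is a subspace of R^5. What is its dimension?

Row reduce to echelon form.
R2 ← R2 + (6)·R1: [0, -6, 12, 22, 26]
R5 ← R5 + (6)·R1: [0, -10, 23, 24, 31]
R6 ← R6 + (2)·R1: [0, -2, 12, 5, 12]
R3 ← R3 + (1/3)·R2: [0, 0, -3, 10/3, 11/3]
R4 ← R4 − (1/6)·R2: [0, 0, -3, 10/3, 11/3]
R5 ← R5 − (5/3)·R2: [0, 0, 3, -38/3, -37/3]
R6 ← R6 − (1/3)·R2: [0, 0, 8, -7/3, 10/3]
R4 ← R4 − R3: [0, 0, 0, 0, 0]
R5 ← R5 + R3: [0, 0, 0, -28/3, -26/3]
R6 ← R6 + (8/3)·R3: [0, 0, 0, 59/9, 118/9]
Swap R4 ↔ R5
R6 ← R6 + (59/84)·R4: [0, 0, 0, 0, 295/42]
Swap R5 ↔ R6
5 nonzero rows, so rank(B) = 5.
B has 5 columns; by rank–nullity, nullity = 5 − 5 = 0.

0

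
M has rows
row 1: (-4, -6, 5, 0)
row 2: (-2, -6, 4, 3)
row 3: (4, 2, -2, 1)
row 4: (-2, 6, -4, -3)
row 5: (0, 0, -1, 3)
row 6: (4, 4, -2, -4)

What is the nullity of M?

1

Row reduce to echelon form.
R2 ← R2 − (1/2)·R1: [0, -3, 3/2, 3]
R3 ← R3 + R1: [0, -4, 3, 1]
R4 ← R4 − (1/2)·R1: [0, 9, -13/2, -3]
R6 ← R6 + R1: [0, -2, 3, -4]
R3 ← R3 − (4/3)·R2: [0, 0, 1, -3]
R4 ← R4 + (3)·R2: [0, 0, -2, 6]
R6 ← R6 − (2/3)·R2: [0, 0, 2, -6]
R4 ← R4 + (2)·R3: [0, 0, 0, 0]
R5 ← R5 + R3: [0, 0, 0, 0]
R6 ← R6 − (2)·R3: [0, 0, 0, 0]
3 nonzero rows, so rank(M) = 3.
M has 4 columns; by rank–nullity, nullity = 4 − 3 = 1.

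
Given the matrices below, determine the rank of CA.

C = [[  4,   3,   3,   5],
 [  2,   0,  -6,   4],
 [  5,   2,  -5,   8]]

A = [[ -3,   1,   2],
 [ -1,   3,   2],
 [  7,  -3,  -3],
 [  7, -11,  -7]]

First compute CA:
[[ 41, -51, -30],
 [-20, -24,  -6],
 [  4, -62, -27]]
Now row reduce the product.
R2 ← R2 + (20/41)·R1: [0, -2004/41, -846/41]
R3 ← R3 − (4/41)·R1: [0, -2338/41, -987/41]
R3 ← R3 − (7/6)·R2: [0, 0, 0]
2 nonzero rows, so rank(CA) = 2.

2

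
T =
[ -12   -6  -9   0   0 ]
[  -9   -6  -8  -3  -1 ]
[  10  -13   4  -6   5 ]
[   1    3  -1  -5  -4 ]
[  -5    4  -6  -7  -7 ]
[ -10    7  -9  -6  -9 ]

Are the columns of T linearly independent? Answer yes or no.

no

Row reduce T to echelon form.
R2 ← R2 − (3/4)·R1: [0, -3/2, -5/4, -3, -1]
R3 ← R3 + (5/6)·R1: [0, -18, -7/2, -6, 5]
R4 ← R4 + (1/12)·R1: [0, 5/2, -7/4, -5, -4]
R5 ← R5 − (5/12)·R1: [0, 13/2, -9/4, -7, -7]
R6 ← R6 − (5/6)·R1: [0, 12, -3/2, -6, -9]
R3 ← R3 − (12)·R2: [0, 0, 23/2, 30, 17]
R4 ← R4 + (5/3)·R2: [0, 0, -23/6, -10, -17/3]
R5 ← R5 + (13/3)·R2: [0, 0, -23/3, -20, -34/3]
R6 ← R6 + (8)·R2: [0, 0, -23/2, -30, -17]
R4 ← R4 + (1/3)·R3: [0, 0, 0, 0, 0]
R5 ← R5 + (2/3)·R3: [0, 0, 0, 0, 0]
R6 ← R6 + R3: [0, 0, 0, 0, 0]
3 pivots among 5 columns.
Only 3 < 5 pivot columns, so the columns are linearly dependent.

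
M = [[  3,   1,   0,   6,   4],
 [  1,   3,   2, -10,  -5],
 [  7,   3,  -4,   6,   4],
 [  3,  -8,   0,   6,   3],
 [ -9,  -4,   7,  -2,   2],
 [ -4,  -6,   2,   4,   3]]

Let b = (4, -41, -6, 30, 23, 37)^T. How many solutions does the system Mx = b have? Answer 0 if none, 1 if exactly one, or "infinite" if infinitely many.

Row reduce the augmented matrix [M | b].
R2 ← R2 − (1/3)·R1: [0, 8/3, 2, -12, -19/3, -127/3]
R3 ← R3 − (7/3)·R1: [0, 2/3, -4, -8, -16/3, -46/3]
R4 ← R4 − R1: [0, -9, 0, 0, -1, 26]
R5 ← R5 + (3)·R1: [0, -1, 7, 16, 14, 35]
R6 ← R6 + (4/3)·R1: [0, -14/3, 2, 12, 25/3, 127/3]
R3 ← R3 − (1/4)·R2: [0, 0, -9/2, -5, -15/4, -19/4]
R4 ← R4 + (27/8)·R2: [0, 0, 27/4, -81/2, -179/8, -935/8]
R5 ← R5 + (3/8)·R2: [0, 0, 31/4, 23/2, 93/8, 153/8]
R6 ← R6 + (7/4)·R2: [0, 0, 11/2, -9, -11/4, -127/4]
R4 ← R4 + (3/2)·R3: [0, 0, 0, -48, -28, -124]
R5 ← R5 + (31/18)·R3: [0, 0, 0, 26/9, 31/6, 197/18]
R6 ← R6 + (11/9)·R3: [0, 0, 0, -136/9, -22/3, -338/9]
R5 ← R5 + (13/216)·R4: [0, 0, 0, 0, 94/27, 94/27]
R6 ← R6 − (17/54)·R4: [0, 0, 0, 0, 40/27, 40/27]
R6 ← R6 − (20/47)·R5: [0, 0, 0, 0, 0, 0]
The echelon form has 5 nonzero rows, and every pivot lies in the first 5 columns, so rank(M) = rank([M|b]) = 5.
The system is consistent.
rank = 5 = number of unknowns, so the solution is unique.

1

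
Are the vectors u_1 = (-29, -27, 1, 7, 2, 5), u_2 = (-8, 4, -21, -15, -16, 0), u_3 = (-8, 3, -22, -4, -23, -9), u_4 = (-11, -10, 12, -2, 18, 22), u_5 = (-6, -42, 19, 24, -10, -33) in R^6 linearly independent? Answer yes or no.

yes

Form the matrix with these vectors as rows and row reduce.
R2 ← R2 − (8/29)·R1: [0, 332/29, -617/29, -491/29, -480/29, -40/29]
R3 ← R3 − (8/29)·R1: [0, 303/29, -646/29, -172/29, -683/29, -301/29]
R4 ← R4 − (11/29)·R1: [0, 7/29, 337/29, -135/29, 500/29, 583/29]
R5 ← R5 − (6/29)·R1: [0, -1056/29, 545/29, 654/29, -302/29, -987/29]
R3 ← R3 − (303/332)·R2: [0, 0, -949/332, 3161/332, -701/83, -757/83]
R4 ← R4 − (7/332)·R2: [0, 0, 4007/332, -1427/332, 1460/83, 1671/83]
R5 ← R5 + (264/83)·R2: [0, 0, -4057/83, -2598/83, -5234/83, -3189/83]
R4 ← R4 + (4007/949)·R3: [0, 0, 0, 34072/949, -17149/949, -17440/949]
R5 ← R5 − (16228/949)·R3: [0, 0, 0, -184213/949, 77214/949, 111545/949]
R5 ← R5 + (184213/34072)·R4: [0, 0, 0, 0, -556621/34072, 77435/4259]
5 nonzero rows, so the 5 vectors span a space of dimension 5.
Since 5 = 5, the vectors are linearly independent.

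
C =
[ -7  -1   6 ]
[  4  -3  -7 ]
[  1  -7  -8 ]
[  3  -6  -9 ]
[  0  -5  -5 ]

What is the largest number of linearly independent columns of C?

2

Row reduce to echelon form.
R2 ← R2 + (4/7)·R1: [0, -25/7, -25/7]
R3 ← R3 + (1/7)·R1: [0, -50/7, -50/7]
R4 ← R4 + (3/7)·R1: [0, -45/7, -45/7]
R3 ← R3 − (2)·R2: [0, 0, 0]
R4 ← R4 − (9/5)·R2: [0, 0, 0]
R5 ← R5 − (7/5)·R2: [0, 0, 0]
Echelon form has 2 nonzero rows, so rank(C) = 2.
The rank gives the maximum number of linearly independent columns: 2.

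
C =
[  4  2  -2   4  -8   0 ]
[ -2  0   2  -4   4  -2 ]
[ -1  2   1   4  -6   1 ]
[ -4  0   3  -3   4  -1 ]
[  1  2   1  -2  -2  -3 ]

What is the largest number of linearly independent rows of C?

Row reduce to echelon form.
R2 ← R2 + (1/2)·R1: [0, 1, 1, -2, 0, -2]
R3 ← R3 + (1/4)·R1: [0, 5/2, 1/2, 5, -8, 1]
R4 ← R4 + R1: [0, 2, 1, 1, -4, -1]
R5 ← R5 − (1/4)·R1: [0, 3/2, 3/2, -3, 0, -3]
R3 ← R3 − (5/2)·R2: [0, 0, -2, 10, -8, 6]
R4 ← R4 − (2)·R2: [0, 0, -1, 5, -4, 3]
R5 ← R5 − (3/2)·R2: [0, 0, 0, 0, 0, 0]
R4 ← R4 − (1/2)·R3: [0, 0, 0, 0, 0, 0]
Echelon form has 3 nonzero rows, so rank(C) = 3.
The rank gives the maximum number of linearly independent rows: 3.

3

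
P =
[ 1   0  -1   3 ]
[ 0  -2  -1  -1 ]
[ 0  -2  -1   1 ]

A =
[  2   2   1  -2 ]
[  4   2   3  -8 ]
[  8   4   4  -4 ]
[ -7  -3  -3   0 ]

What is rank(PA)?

3

First compute PA:
[[-27, -11, -12,   2],
 [ -9,  -5,  -7,  20],
 [-23, -11, -13,  20]]
Now row reduce the product.
R2 ← R2 − (1/3)·R1: [0, -4/3, -3, 58/3]
R3 ← R3 − (23/27)·R1: [0, -44/27, -25/9, 494/27]
R3 ← R3 − (11/9)·R2: [0, 0, 8/9, -16/3]
3 nonzero rows, so rank(PA) = 3.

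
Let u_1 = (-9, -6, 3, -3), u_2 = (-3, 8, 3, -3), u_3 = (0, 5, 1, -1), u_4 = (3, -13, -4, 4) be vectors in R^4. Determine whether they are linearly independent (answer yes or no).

Form the matrix with these vectors as rows and row reduce.
R2 ← R2 − (1/3)·R1: [0, 10, 2, -2]
R4 ← R4 + (1/3)·R1: [0, -15, -3, 3]
R3 ← R3 − (1/2)·R2: [0, 0, 0, 0]
R4 ← R4 + (3/2)·R2: [0, 0, 0, 0]
2 nonzero rows, so the 4 vectors span a space of dimension 2.
Since 2 < 4, the vectors are linearly dependent.

no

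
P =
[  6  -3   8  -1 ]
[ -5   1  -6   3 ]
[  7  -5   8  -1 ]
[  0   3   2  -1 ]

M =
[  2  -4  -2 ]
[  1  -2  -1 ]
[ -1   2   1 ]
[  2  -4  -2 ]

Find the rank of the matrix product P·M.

First compute PM:
[[ -1,   2,   1],
 [  3,  -6,  -3],
 [ -1,   2,   1],
 [ -1,   2,   1]]
Now row reduce the product.
R2 ← R2 + (3)·R1: [0, 0, 0]
R3 ← R3 − R1: [0, 0, 0]
R4 ← R4 − R1: [0, 0, 0]
1 nonzero row, so rank(PM) = 1.

1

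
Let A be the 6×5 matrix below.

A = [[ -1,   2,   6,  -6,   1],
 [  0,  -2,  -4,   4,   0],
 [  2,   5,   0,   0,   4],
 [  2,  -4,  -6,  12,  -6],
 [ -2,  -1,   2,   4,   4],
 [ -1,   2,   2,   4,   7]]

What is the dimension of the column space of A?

4

Row reduce to echelon form.
R3 ← R3 + (2)·R1: [0, 9, 12, -12, 6]
R4 ← R4 + (2)·R1: [0, 0, 6, 0, -4]
R5 ← R5 − (2)·R1: [0, -5, -10, 16, 2]
R6 ← R6 − R1: [0, 0, -4, 10, 6]
R3 ← R3 + (9/2)·R2: [0, 0, -6, 6, 6]
R5 ← R5 − (5/2)·R2: [0, 0, 0, 6, 2]
R4 ← R4 + R3: [0, 0, 0, 6, 2]
R6 ← R6 − (2/3)·R3: [0, 0, 0, 6, 2]
R5 ← R5 − R4: [0, 0, 0, 0, 0]
R6 ← R6 − R4: [0, 0, 0, 0, 0]
Echelon form has 4 nonzero rows, so rank(A) = 4.
The column space has dimension equal to the rank: 4.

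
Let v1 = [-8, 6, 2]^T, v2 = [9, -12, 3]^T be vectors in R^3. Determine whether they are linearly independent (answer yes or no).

Form the matrix with these vectors as rows and row reduce.
R2 ← R2 + (9/8)·R1: [0, -21/4, 21/4]
2 nonzero rows, so the 2 vectors span a space of dimension 2.
Since 2 = 2, the vectors are linearly independent.

yes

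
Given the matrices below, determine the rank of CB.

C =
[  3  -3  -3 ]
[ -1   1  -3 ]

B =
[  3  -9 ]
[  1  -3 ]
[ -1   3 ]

1

First compute CB:
[[  9, -27],
 [  1,  -3]]
Now row reduce the product.
R2 ← R2 − (1/9)·R1: [0, 0]
1 nonzero row, so rank(CB) = 1.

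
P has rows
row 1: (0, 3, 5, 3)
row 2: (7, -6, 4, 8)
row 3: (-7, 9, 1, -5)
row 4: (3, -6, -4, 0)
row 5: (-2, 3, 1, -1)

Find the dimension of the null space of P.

2

Row reduce to echelon form.
Swap R1 ↔ R2
R3 ← R3 + R1: [0, 3, 5, 3]
R4 ← R4 − (3/7)·R1: [0, -24/7, -40/7, -24/7]
R5 ← R5 + (2/7)·R1: [0, 9/7, 15/7, 9/7]
R3 ← R3 − R2: [0, 0, 0, 0]
R4 ← R4 + (8/7)·R2: [0, 0, 0, 0]
R5 ← R5 − (3/7)·R2: [0, 0, 0, 0]
2 nonzero rows, so rank(P) = 2.
P has 4 columns; by rank–nullity, nullity = 4 − 2 = 2.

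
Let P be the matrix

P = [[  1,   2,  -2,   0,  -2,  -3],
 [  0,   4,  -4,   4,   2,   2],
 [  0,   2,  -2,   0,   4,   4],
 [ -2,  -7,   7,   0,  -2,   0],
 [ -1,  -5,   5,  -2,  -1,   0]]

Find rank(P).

3

Row reduce to echelon form.
R4 ← R4 + (2)·R1: [0, -3, 3, 0, -6, -6]
R5 ← R5 + R1: [0, -3, 3, -2, -3, -3]
R3 ← R3 − (1/2)·R2: [0, 0, 0, -2, 3, 3]
R4 ← R4 + (3/4)·R2: [0, 0, 0, 3, -9/2, -9/2]
R5 ← R5 + (3/4)·R2: [0, 0, 0, 1, -3/2, -3/2]
R4 ← R4 + (3/2)·R3: [0, 0, 0, 0, 0, 0]
R5 ← R5 + (1/2)·R3: [0, 0, 0, 0, 0, 0]
Echelon form has 3 nonzero rows, so rank(P) = 3.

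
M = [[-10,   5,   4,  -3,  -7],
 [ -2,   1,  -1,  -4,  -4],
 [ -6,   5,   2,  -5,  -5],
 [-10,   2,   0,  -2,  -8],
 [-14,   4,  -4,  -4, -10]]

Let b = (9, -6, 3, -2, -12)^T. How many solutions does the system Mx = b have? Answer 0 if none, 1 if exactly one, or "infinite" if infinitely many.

Row reduce the augmented matrix [M | b].
R2 ← R2 − (1/5)·R1: [0, 0, -9/5, -17/5, -13/5, -39/5]
R3 ← R3 − (3/5)·R1: [0, 2, -2/5, -16/5, -4/5, -12/5]
R4 ← R4 − R1: [0, -3, -4, 1, -1, -11]
R5 ← R5 − (7/5)·R1: [0, -3, -48/5, 1/5, -1/5, -123/5]
Swap R2 ↔ R3
R4 ← R4 + (3/2)·R2: [0, 0, -23/5, -19/5, -11/5, -73/5]
R5 ← R5 + (3/2)·R2: [0, 0, -51/5, -23/5, -7/5, -141/5]
R4 ← R4 − (23/9)·R3: [0, 0, 0, 44/9, 40/9, 16/3]
R5 ← R5 − (17/3)·R3: [0, 0, 0, 44/3, 40/3, 16]
R5 ← R5 − (3)·R4: [0, 0, 0, 0, 0, 0]
The echelon form has 4 nonzero rows, and every pivot lies in the first 5 columns, so rank(M) = rank([M|b]) = 4.
The system is consistent.
rank = 4 < 5 unknowns, so there are infinitely many solutions.

infinite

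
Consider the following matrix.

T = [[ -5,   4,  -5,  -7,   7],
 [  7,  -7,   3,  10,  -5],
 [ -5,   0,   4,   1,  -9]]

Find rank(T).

3

Row reduce to echelon form.
R2 ← R2 + (7/5)·R1: [0, -7/5, -4, 1/5, 24/5]
R3 ← R3 − R1: [0, -4, 9, 8, -16]
R3 ← R3 − (20/7)·R2: [0, 0, 143/7, 52/7, -208/7]
Echelon form has 3 nonzero rows, so rank(T) = 3.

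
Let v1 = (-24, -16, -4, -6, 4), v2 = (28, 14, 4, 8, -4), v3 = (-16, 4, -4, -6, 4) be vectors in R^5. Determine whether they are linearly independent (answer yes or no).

yes

Form the matrix with these vectors as rows and row reduce.
R2 ← R2 + (7/6)·R1: [0, -14/3, -2/3, 1, 2/3]
R3 ← R3 − (2/3)·R1: [0, 44/3, -4/3, -2, 4/3]
R3 ← R3 + (22/7)·R2: [0, 0, -24/7, 8/7, 24/7]
3 nonzero rows, so the 3 vectors span a space of dimension 3.
Since 3 = 3, the vectors are linearly independent.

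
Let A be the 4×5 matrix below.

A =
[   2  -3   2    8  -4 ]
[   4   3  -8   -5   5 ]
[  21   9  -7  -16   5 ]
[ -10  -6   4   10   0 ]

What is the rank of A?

Row reduce to echelon form.
R2 ← R2 − (2)·R1: [0, 9, -12, -21, 13]
R3 ← R3 − (21/2)·R1: [0, 81/2, -28, -100, 47]
R4 ← R4 + (5)·R1: [0, -21, 14, 50, -20]
R3 ← R3 − (9/2)·R2: [0, 0, 26, -11/2, -23/2]
R4 ← R4 + (7/3)·R2: [0, 0, -14, 1, 31/3]
R4 ← R4 + (7/13)·R3: [0, 0, 0, -51/26, 323/78]
Echelon form has 4 nonzero rows, so rank(A) = 4.

4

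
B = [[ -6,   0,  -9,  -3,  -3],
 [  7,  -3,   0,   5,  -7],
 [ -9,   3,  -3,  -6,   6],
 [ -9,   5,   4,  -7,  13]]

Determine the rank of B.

Row reduce to echelon form.
R2 ← R2 + (7/6)·R1: [0, -3, -21/2, 3/2, -21/2]
R3 ← R3 − (3/2)·R1: [0, 3, 21/2, -3/2, 21/2]
R4 ← R4 − (3/2)·R1: [0, 5, 35/2, -5/2, 35/2]
R3 ← R3 + R2: [0, 0, 0, 0, 0]
R4 ← R4 + (5/3)·R2: [0, 0, 0, 0, 0]
Echelon form has 2 nonzero rows, so rank(B) = 2.

2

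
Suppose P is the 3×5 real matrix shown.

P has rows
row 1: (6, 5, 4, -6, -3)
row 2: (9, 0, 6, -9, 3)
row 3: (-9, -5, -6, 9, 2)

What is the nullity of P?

Row reduce to echelon form.
R2 ← R2 − (3/2)·R1: [0, -15/2, 0, 0, 15/2]
R3 ← R3 + (3/2)·R1: [0, 5/2, 0, 0, -5/2]
R3 ← R3 + (1/3)·R2: [0, 0, 0, 0, 0]
2 nonzero rows, so rank(P) = 2.
P has 5 columns; by rank–nullity, nullity = 5 − 2 = 3.

3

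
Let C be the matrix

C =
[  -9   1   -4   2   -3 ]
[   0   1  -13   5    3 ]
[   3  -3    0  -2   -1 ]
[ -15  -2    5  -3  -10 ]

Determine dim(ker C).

Row reduce to echelon form.
R3 ← R3 + (1/3)·R1: [0, -8/3, -4/3, -4/3, -2]
R4 ← R4 − (5/3)·R1: [0, -11/3, 35/3, -19/3, -5]
R3 ← R3 + (8/3)·R2: [0, 0, -36, 12, 6]
R4 ← R4 + (11/3)·R2: [0, 0, -36, 12, 6]
R4 ← R4 − R3: [0, 0, 0, 0, 0]
3 nonzero rows, so rank(C) = 3.
C has 5 columns; by rank–nullity, nullity = 5 − 3 = 2.

2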